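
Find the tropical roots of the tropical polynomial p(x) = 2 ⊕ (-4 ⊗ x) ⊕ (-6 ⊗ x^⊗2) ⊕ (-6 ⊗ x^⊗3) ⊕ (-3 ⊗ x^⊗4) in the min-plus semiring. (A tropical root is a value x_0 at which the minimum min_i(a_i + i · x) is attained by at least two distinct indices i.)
Roots: {-3, 0, 2, 6}

Each tropical root is a break point of the lower envelope of the lines y = a_i + i · x (there are 5 lines, with slopes 0, 1, ..., 4). Only the lines that attain the minimum somewhere contribute to roots; other lines are dominated. Here the surviving (envelope) indices are i = 4, i = 3, i = 2, i = 1, i = 0.
Intersections between consecutive envelope lines give the roots: for adjacent envelope indices i < j the intersection is x = (a_i − a_j) / (j − i). Reading off the sorted break points: {-3, 0, 2, 6}.
Verification: at each break x_0, at least two indices attain the minimum of min_i(a_i + i · x_0).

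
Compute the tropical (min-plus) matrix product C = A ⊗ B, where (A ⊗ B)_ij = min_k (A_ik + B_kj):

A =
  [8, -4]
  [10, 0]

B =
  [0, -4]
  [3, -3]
A ⊗ B =
  [-1, -7]
  [3, -3]

Apply the min-plus product entry-by-entry:
  C[0][0] = min over k of (A[0][0] + B[0][0] = 8 + 0 = 8, A[0][1] + B[1][0] = -4 + 3 = -1) = -1 (attained at k = 1)
  C[0][1] = min over k of (A[0][0] + B[0][1] = 8 + -4 = 4, A[0][1] + B[1][1] = -4 + -3 = -7) = -7 (attained at k = 1)
  C[1][0] = min over k of (A[1][0] + B[0][0] = 10 + 0 = 10, A[1][1] + B[1][0] = 0 + 3 = 3) = 3 (attained at k = 1)
  C[1][1] = min over k of (A[1][0] + B[0][1] = 10 + -4 = 6, A[1][1] + B[1][1] = 0 + -3 = -3) = -3 (attained at k = 1)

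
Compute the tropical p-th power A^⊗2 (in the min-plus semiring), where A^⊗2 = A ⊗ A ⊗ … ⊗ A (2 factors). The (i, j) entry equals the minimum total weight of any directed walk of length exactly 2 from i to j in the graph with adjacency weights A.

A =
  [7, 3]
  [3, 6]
A^⊗2 =
  [6, 9]
  [9, 6]

Each entry (A^⊗2)_ij equals the minimum over all length-2 walks i = v_0 → v_1 → … → v_2 = j of Σ_t A[v_t][v_{t+1}]. For example, for (i, j) = (0, 1) we minimise over 2 possible intermediate vertex sequences; the minimum is 9, attained along the walk 0 → 1 → 1.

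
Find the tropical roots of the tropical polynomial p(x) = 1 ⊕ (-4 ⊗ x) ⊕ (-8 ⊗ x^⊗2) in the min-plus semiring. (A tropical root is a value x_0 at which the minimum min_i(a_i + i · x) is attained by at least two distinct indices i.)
Roots: {4, 5}

Each tropical root is a break point of the lower envelope of the lines y = a_i + i · x (there are 3 lines, with slopes 0, 1, ..., 2). Only the lines that attain the minimum somewhere contribute to roots; other lines are dominated. Here the surviving (envelope) indices are i = 2, i = 1, i = 0.
Intersections between consecutive envelope lines give the roots: for adjacent envelope indices i < j the intersection is x = (a_i − a_j) / (j − i). Reading off the sorted break points: {4, 5}.
Verification: at each break x_0, at least two indices attain the minimum of min_i(a_i + i · x_0).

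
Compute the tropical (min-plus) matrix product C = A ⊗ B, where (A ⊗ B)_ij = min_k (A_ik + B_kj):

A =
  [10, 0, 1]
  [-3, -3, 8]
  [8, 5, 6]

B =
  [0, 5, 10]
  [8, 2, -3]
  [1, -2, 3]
A ⊗ B =
  [2, -1, -3]
  [-3, -1, -6]
  [7, 4, 2]

Apply the min-plus product entry-by-entry:
  C[0][0] = min over k of (A[0][0] + B[0][0] = 10 + 0 = 10, A[0][1] + B[1][0] = 0 + 8 = 8, A[0][2] + B[2][0] = 1 + 1 = 2) = 2 (attained at k = 2)
  C[0][1] = min over k of (A[0][0] + B[0][1] = 10 + 5 = 15, A[0][1] + B[1][1] = 0 + 2 = 2, A[0][2] + B[2][1] = 1 + -2 = -1) = -1 (attained at k = 2)
  C[0][2] = min over k of (A[0][0] + B[0][2] = 10 + 10 = 20, A[0][1] + B[1][2] = 0 + -3 = -3, A[0][2] + B[2][2] = 1 + 3 = 4) = -3 (attained at k = 1)
  C[1][0] = min over k of (A[1][0] + B[0][0] = -3 + 0 = -3, A[1][1] + B[1][0] = -3 + 8 = 5, A[1][2] + B[2][0] = 8 + 1 = 9) = -3 (attained at k = 0)
  C[1][1] = min over k of (A[1][0] + B[0][1] = -3 + 5 = 2, A[1][1] + B[1][1] = -3 + 2 = -1, A[1][2] + B[2][1] = 8 + -2 = 6) = -1 (attained at k = 1)
  C[1][2] = min over k of (A[1][0] + B[0][2] = -3 + 10 = 7, A[1][1] + B[1][2] = -3 + -3 = -6, A[1][2] + B[2][2] = 8 + 3 = 11) = -6 (attained at k = 1)
  C[2][0] = min over k of (A[2][0] + B[0][0] = 8 + 0 = 8, A[2][1] + B[1][0] = 5 + 8 = 13, A[2][2] + B[2][0] = 6 + 1 = 7) = 7 (attained at k = 2)
  C[2][1] = min over k of (A[2][0] + B[0][1] = 8 + 5 = 13, A[2][1] + B[1][1] = 5 + 2 = 7, A[2][2] + B[2][1] = 6 + -2 = 4) = 4 (attained at k = 2)
  C[2][2] = min over k of (A[2][0] + B[0][2] = 8 + 10 = 18, A[2][1] + B[1][2] = 5 + -3 = 2, A[2][2] + B[2][2] = 6 + 3 = 9) = 2 (attained at k = 1)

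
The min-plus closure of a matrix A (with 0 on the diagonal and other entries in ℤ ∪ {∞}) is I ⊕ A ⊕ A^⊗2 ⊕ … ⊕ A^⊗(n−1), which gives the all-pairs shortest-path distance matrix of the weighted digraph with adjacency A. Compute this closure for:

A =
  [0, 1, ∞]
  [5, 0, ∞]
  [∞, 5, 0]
Closure =
  [0, 1, ∞]
  [5, 0, ∞]
  [10, 5, 0]

This is the Floyd-Warshall all-pairs shortest-path computation. For each intermediate vertex k = 0, 1, …, 2, update dist[i][j] ← min(dist[i][j], dist[i][k] + dist[k][j]). The final matrix gives, for each (i, j), the minimum total weight of any directed path from i to j (possibly empty when i = j).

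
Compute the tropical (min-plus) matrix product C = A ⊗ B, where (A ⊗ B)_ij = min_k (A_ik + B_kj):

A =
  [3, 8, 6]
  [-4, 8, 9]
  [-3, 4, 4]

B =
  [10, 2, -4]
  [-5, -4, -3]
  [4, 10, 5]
A ⊗ B =
  [3, 4, -1]
  [3, -2, -8]
  [-1, -1, -7]

Apply the min-plus product entry-by-entry:
  C[0][0] = min over k of (A[0][0] + B[0][0] = 3 + 10 = 13, A[0][1] + B[1][0] = 8 + -5 = 3, A[0][2] + B[2][0] = 6 + 4 = 10) = 3 (attained at k = 1)
  C[0][1] = min over k of (A[0][0] + B[0][1] = 3 + 2 = 5, A[0][1] + B[1][1] = 8 + -4 = 4, A[0][2] + B[2][1] = 6 + 10 = 16) = 4 (attained at k = 1)
  C[0][2] = min over k of (A[0][0] + B[0][2] = 3 + -4 = -1, A[0][1] + B[1][2] = 8 + -3 = 5, A[0][2] + B[2][2] = 6 + 5 = 11) = -1 (attained at k = 0)
  C[1][0] = min over k of (A[1][0] + B[0][0] = -4 + 10 = 6, A[1][1] + B[1][0] = 8 + -5 = 3, A[1][2] + B[2][0] = 9 + 4 = 13) = 3 (attained at k = 1)
  C[1][1] = min over k of (A[1][0] + B[0][1] = -4 + 2 = -2, A[1][1] + B[1][1] = 8 + -4 = 4, A[1][2] + B[2][1] = 9 + 10 = 19) = -2 (attained at k = 0)
  C[1][2] = min over k of (A[1][0] + B[0][2] = -4 + -4 = -8, A[1][1] + B[1][2] = 8 + -3 = 5, A[1][2] + B[2][2] = 9 + 5 = 14) = -8 (attained at k = 0)
  C[2][0] = min over k of (A[2][0] + B[0][0] = -3 + 10 = 7, A[2][1] + B[1][0] = 4 + -5 = -1, A[2][2] + B[2][0] = 4 + 4 = 8) = -1 (attained at k = 1)
  C[2][1] = min over k of (A[2][0] + B[0][1] = -3 + 2 = -1, A[2][1] + B[1][1] = 4 + -4 = 0, A[2][2] + B[2][1] = 4 + 10 = 14) = -1 (attained at k = 0)
  C[2][2] = min over k of (A[2][0] + B[0][2] = -3 + -4 = -7, A[2][1] + B[1][2] = 4 + -3 = 1, A[2][2] + B[2][2] = 4 + 5 = 9) = -7 (attained at k = 0)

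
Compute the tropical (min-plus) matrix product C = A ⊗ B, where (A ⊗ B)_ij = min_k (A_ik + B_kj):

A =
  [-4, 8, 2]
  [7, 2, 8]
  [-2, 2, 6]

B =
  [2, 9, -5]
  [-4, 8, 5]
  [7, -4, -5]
A ⊗ B =
  [-2, -2, -9]
  [-2, 4, 2]
  [-2, 2, -7]

Apply the min-plus product entry-by-entry:
  C[0][0] = min over k of (A[0][0] + B[0][0] = -4 + 2 = -2, A[0][1] + B[1][0] = 8 + -4 = 4, A[0][2] + B[2][0] = 2 + 7 = 9) = -2 (attained at k = 0)
  C[0][1] = min over k of (A[0][0] + B[0][1] = -4 + 9 = 5, A[0][1] + B[1][1] = 8 + 8 = 16, A[0][2] + B[2][1] = 2 + -4 = -2) = -2 (attained at k = 2)
  C[0][2] = min over k of (A[0][0] + B[0][2] = -4 + -5 = -9, A[0][1] + B[1][2] = 8 + 5 = 13, A[0][2] + B[2][2] = 2 + -5 = -3) = -9 (attained at k = 0)
  C[1][0] = min over k of (A[1][0] + B[0][0] = 7 + 2 = 9, A[1][1] + B[1][0] = 2 + -4 = -2, A[1][2] + B[2][0] = 8 + 7 = 15) = -2 (attained at k = 1)
  C[1][1] = min over k of (A[1][0] + B[0][1] = 7 + 9 = 16, A[1][1] + B[1][1] = 2 + 8 = 10, A[1][2] + B[2][1] = 8 + -4 = 4) = 4 (attained at k = 2)
  C[1][2] = min over k of (A[1][0] + B[0][2] = 7 + -5 = 2, A[1][1] + B[1][2] = 2 + 5 = 7, A[1][2] + B[2][2] = 8 + -5 = 3) = 2 (attained at k = 0)
  C[2][0] = min over k of (A[2][0] + B[0][0] = -2 + 2 = 0, A[2][1] + B[1][0] = 2 + -4 = -2, A[2][2] + B[2][0] = 6 + 7 = 13) = -2 (attained at k = 1)
  C[2][1] = min over k of (A[2][0] + B[0][1] = -2 + 9 = 7, A[2][1] + B[1][1] = 2 + 8 = 10, A[2][2] + B[2][1] = 6 + -4 = 2) = 2 (attained at k = 2)
  C[2][2] = min over k of (A[2][0] + B[0][2] = -2 + -5 = -7, A[2][1] + B[1][2] = 2 + 5 = 7, A[2][2] + B[2][2] = 6 + -5 = 1) = -7 (attained at k = 0)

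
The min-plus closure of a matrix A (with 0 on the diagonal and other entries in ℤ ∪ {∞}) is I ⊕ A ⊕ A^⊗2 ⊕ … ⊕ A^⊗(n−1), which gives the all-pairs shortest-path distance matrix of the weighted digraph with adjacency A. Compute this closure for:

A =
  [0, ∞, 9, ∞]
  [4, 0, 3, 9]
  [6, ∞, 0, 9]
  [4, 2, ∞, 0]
Closure =
  [0, 20, 9, 18]
  [4, 0, 3, 9]
  [6, 11, 0, 9]
  [4, 2, 5, 0]

This is the Floyd-Warshall all-pairs shortest-path computation. For each intermediate vertex k = 0, 1, …, 3, update dist[i][j] ← min(dist[i][j], dist[i][k] + dist[k][j]). The final matrix gives, for each (i, j), the minimum total weight of any directed path from i to j (possibly empty when i = j).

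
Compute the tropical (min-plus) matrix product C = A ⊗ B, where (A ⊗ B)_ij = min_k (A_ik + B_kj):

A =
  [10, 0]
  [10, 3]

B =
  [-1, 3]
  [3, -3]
A ⊗ B =
  [3, -3]
  [6, 0]

Apply the min-plus product entry-by-entry:
  C[0][0] = min over k of (A[0][0] + B[0][0] = 10 + -1 = 9, A[0][1] + B[1][0] = 0 + 3 = 3) = 3 (attained at k = 1)
  C[0][1] = min over k of (A[0][0] + B[0][1] = 10 + 3 = 13, A[0][1] + B[1][1] = 0 + -3 = -3) = -3 (attained at k = 1)
  C[1][0] = min over k of (A[1][0] + B[0][0] = 10 + -1 = 9, A[1][1] + B[1][0] = 3 + 3 = 6) = 6 (attained at k = 1)
  C[1][1] = min over k of (A[1][0] + B[0][1] = 10 + 3 = 13, A[1][1] + B[1][1] = 3 + -3 = 0) = 0 (attained at k = 1)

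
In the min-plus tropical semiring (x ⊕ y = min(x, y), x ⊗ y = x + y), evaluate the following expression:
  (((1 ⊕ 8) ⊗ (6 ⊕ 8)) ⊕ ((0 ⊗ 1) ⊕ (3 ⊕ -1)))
(((1 ⊕ 8) ⊗ (6 ⊕ 8)) ⊕ ((0 ⊗ 1) ⊕ (3 ⊕ -1))) = -1

Expand innermost to outermost. Recall ⊕ takes the minimum of its arguments and ⊗ takes their sum. Working out the expression (((1 ⊕ 8) ⊗ (6 ⊕ 8)) ⊕ ((0 ⊗ 1) ⊕ (3 ⊕ -1))) gives -1.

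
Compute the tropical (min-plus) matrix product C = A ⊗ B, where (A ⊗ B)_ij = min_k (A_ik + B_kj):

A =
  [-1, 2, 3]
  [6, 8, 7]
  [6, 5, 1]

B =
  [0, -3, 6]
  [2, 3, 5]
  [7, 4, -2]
A ⊗ B =
  [-1, -4, 1]
  [6, 3, 5]
  [6, 3, -1]

Apply the min-plus product entry-by-entry:
  C[0][0] = min over k of (A[0][0] + B[0][0] = -1 + 0 = -1, A[0][1] + B[1][0] = 2 + 2 = 4, A[0][2] + B[2][0] = 3 + 7 = 10) = -1 (attained at k = 0)
  C[0][1] = min over k of (A[0][0] + B[0][1] = -1 + -3 = -4, A[0][1] + B[1][1] = 2 + 3 = 5, A[0][2] + B[2][1] = 3 + 4 = 7) = -4 (attained at k = 0)
  C[0][2] = min over k of (A[0][0] + B[0][2] = -1 + 6 = 5, A[0][1] + B[1][2] = 2 + 5 = 7, A[0][2] + B[2][2] = 3 + -2 = 1) = 1 (attained at k = 2)
  C[1][0] = min over k of (A[1][0] + B[0][0] = 6 + 0 = 6, A[1][1] + B[1][0] = 8 + 2 = 10, A[1][2] + B[2][0] = 7 + 7 = 14) = 6 (attained at k = 0)
  C[1][1] = min over k of (A[1][0] + B[0][1] = 6 + -3 = 3, A[1][1] + B[1][1] = 8 + 3 = 11, A[1][2] + B[2][1] = 7 + 4 = 11) = 3 (attained at k = 0)
  C[1][2] = min over k of (A[1][0] + B[0][2] = 6 + 6 = 12, A[1][1] + B[1][2] = 8 + 5 = 13, A[1][2] + B[2][2] = 7 + -2 = 5) = 5 (attained at k = 2)
  C[2][0] = min over k of (A[2][0] + B[0][0] = 6 + 0 = 6, A[2][1] + B[1][0] = 5 + 2 = 7, A[2][2] + B[2][0] = 1 + 7 = 8) = 6 (attained at k = 0)
  C[2][1] = min over k of (A[2][0] + B[0][1] = 6 + -3 = 3, A[2][1] + B[1][1] = 5 + 3 = 8, A[2][2] + B[2][1] = 1 + 4 = 5) = 3 (attained at k = 0)
  C[2][2] = min over k of (A[2][0] + B[0][2] = 6 + 6 = 12, A[2][1] + B[1][2] = 5 + 5 = 10, A[2][2] + B[2][2] = 1 + -2 = -1) = -1 (attained at k = 2)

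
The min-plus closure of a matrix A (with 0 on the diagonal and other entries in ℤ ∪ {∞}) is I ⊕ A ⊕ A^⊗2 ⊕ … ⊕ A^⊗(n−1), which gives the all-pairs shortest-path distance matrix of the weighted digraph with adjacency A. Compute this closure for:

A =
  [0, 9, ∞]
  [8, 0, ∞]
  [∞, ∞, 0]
Closure =
  [0, 9, ∞]
  [8, 0, ∞]
  [∞, ∞, 0]

This is the Floyd-Warshall all-pairs shortest-path computation. For each intermediate vertex k = 0, 1, …, 2, update dist[i][j] ← min(dist[i][j], dist[i][k] + dist[k][j]). The final matrix gives, for each (i, j), the minimum total weight of any directed path from i to j (possibly empty when i = j).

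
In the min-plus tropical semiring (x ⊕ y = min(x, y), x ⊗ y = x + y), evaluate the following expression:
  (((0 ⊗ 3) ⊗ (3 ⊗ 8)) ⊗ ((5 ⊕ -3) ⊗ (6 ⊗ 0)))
(((0 ⊗ 3) ⊗ (3 ⊗ 8)) ⊗ ((5 ⊕ -3) ⊗ (6 ⊗ 0))) = 17

Expand innermost to outermost. Recall ⊕ takes the minimum of its arguments and ⊗ takes their sum. Working out the expression (((0 ⊗ 3) ⊗ (3 ⊗ 8)) ⊗ ((5 ⊕ -3) ⊗ (6 ⊗ 0))) gives 17.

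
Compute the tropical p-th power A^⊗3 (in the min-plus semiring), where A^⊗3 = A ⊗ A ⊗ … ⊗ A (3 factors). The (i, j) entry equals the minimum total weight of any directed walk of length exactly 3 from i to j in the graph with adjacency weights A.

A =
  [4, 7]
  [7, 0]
A^⊗3 =
  [12, 7]
  [7, 0]

Each entry (A^⊗3)_ij equals the minimum over all length-3 walks i = v_0 → v_1 → … → v_3 = j of Σ_t A[v_t][v_{t+1}]. For example, for (i, j) = (0, 1) we minimise over 4 possible intermediate vertex sequences; the minimum is 7, attained along the walk 0 → 1 → 1 → 1.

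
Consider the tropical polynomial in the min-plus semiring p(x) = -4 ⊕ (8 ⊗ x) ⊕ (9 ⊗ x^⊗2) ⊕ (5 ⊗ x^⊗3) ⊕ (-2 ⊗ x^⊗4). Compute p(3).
p(3) = -4

A tropical monomial a ⊗ x^⊗i evaluates to a + i · x. Evaluating each term at x = 3:
  Term 0 contributes -4 + 0 · 3 = -4
  Term 1 contributes 8 + 1 · 3 = 11
  Term 2 contributes 9 + 2 · 3 = 15
  Term 3 contributes 5 + 3 · 3 = 14
  Term 4 contributes -2 + 4 · 3 = 10
p(3) = ⊕ of these = min[-4, 11, 15, 14, 10] = -4.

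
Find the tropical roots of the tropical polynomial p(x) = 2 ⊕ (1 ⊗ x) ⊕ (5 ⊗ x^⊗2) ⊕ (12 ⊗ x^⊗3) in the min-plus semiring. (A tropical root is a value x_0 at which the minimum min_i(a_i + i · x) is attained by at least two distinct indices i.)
Roots: {-7, -4, 1}

Each tropical root is a break point of the lower envelope of the lines y = a_i + i · x (there are 4 lines, with slopes 0, 1, ..., 3). Only the lines that attain the minimum somewhere contribute to roots; other lines are dominated. Here the surviving (envelope) indices are i = 3, i = 2, i = 1, i = 0.
Intersections between consecutive envelope lines give the roots: for adjacent envelope indices i < j the intersection is x = (a_i − a_j) / (j − i). Reading off the sorted break points: {-7, -4, 1}.
Verification: at each break x_0, at least two indices attain the minimum of min_i(a_i + i · x_0).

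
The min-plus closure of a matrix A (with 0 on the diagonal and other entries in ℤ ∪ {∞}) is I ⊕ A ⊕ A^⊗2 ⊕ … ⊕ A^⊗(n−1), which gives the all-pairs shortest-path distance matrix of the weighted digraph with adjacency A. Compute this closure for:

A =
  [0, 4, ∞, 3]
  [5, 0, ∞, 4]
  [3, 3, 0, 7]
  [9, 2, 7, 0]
Closure =
  [0, 4, 10, 3]
  [5, 0, 11, 4]
  [3, 3, 0, 6]
  [7, 2, 7, 0]

This is the Floyd-Warshall all-pairs shortest-path computation. For each intermediate vertex k = 0, 1, …, 3, update dist[i][j] ← min(dist[i][j], dist[i][k] + dist[k][j]). The final matrix gives, for each (i, j), the minimum total weight of any directed path from i to j (possibly empty when i = j).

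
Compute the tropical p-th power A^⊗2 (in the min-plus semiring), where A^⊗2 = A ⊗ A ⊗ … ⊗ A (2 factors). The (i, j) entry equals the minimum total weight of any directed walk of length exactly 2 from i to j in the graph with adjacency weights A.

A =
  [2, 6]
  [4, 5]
A^⊗2 =
  [4, 8]
  [6, 10]

Each entry (A^⊗2)_ij equals the minimum over all length-2 walks i = v_0 → v_1 → … → v_2 = j of Σ_t A[v_t][v_{t+1}]. For example, for (i, j) = (0, 1) we minimise over 2 possible intermediate vertex sequences; the minimum is 8, attained along the walk 0 → 0 → 1.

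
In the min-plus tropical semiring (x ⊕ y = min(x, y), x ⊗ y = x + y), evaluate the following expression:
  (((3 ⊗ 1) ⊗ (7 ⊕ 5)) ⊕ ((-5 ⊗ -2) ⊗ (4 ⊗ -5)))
(((3 ⊗ 1) ⊗ (7 ⊕ 5)) ⊕ ((-5 ⊗ -2) ⊗ (4 ⊗ -5))) = -8

Expand innermost to outermost. Recall ⊕ takes the minimum of its arguments and ⊗ takes their sum. Working out the expression (((3 ⊗ 1) ⊗ (7 ⊕ 5)) ⊕ ((-5 ⊗ -2) ⊗ (4 ⊗ -5))) gives -8.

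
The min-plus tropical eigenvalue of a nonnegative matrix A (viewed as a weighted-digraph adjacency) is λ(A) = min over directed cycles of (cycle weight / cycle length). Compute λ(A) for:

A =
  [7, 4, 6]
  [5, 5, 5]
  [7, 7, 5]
λ(A) = 9/2

Enumerate directed cycles and compute their means (weight / length). Sample:
  cycle 0 → 0: weight = 7, length = 1, mean = 7/1 ≈ 7.000
  cycle 1 → 1: weight = 5, length = 1, mean = 5/1 ≈ 5.000
  cycle 2 → 2: weight = 5, length = 1, mean = 5/1 ≈ 5.000
  cycle 0 → 1 → 0: weight = 9, length = 2, mean = 9/2 ≈ 4.500
  cycle 0 → 2 → 0: weight = 13, length = 2, mean = 13/2 ≈ 6.500
  cycle 1 → 0 → 1: weight = 9, length = 2, mean = 9/2 ≈ 4.500
Minimum mean = 4.500, attained e.g. along the cycle 0 → 1 → 0 with weight 9 and length 2. So λ(A) = 9/2 = 9/2.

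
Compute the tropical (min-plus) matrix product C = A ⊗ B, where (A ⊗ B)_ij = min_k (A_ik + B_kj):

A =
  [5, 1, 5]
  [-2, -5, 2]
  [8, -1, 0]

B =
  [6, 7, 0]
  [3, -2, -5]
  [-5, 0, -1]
A ⊗ B =
  [0, -1, -4]
  [-3, -7, -10]
  [-5, -3, -6]

Apply the min-plus product entry-by-entry:
  C[0][0] = min over k of (A[0][0] + B[0][0] = 5 + 6 = 11, A[0][1] + B[1][0] = 1 + 3 = 4, A[0][2] + B[2][0] = 5 + -5 = 0) = 0 (attained at k = 2)
  C[0][1] = min over k of (A[0][0] + B[0][1] = 5 + 7 = 12, A[0][1] + B[1][1] = 1 + -2 = -1, A[0][2] + B[2][1] = 5 + 0 = 5) = -1 (attained at k = 1)
  C[0][2] = min over k of (A[0][0] + B[0][2] = 5 + 0 = 5, A[0][1] + B[1][2] = 1 + -5 = -4, A[0][2] + B[2][2] = 5 + -1 = 4) = -4 (attained at k = 1)
  C[1][0] = min over k of (A[1][0] + B[0][0] = -2 + 6 = 4, A[1][1] + B[1][0] = -5 + 3 = -2, A[1][2] + B[2][0] = 2 + -5 = -3) = -3 (attained at k = 2)
  C[1][1] = min over k of (A[1][0] + B[0][1] = -2 + 7 = 5, A[1][1] + B[1][1] = -5 + -2 = -7, A[1][2] + B[2][1] = 2 + 0 = 2) = -7 (attained at k = 1)
  C[1][2] = min over k of (A[1][0] + B[0][2] = -2 + 0 = -2, A[1][1] + B[1][2] = -5 + -5 = -10, A[1][2] + B[2][2] = 2 + -1 = 1) = -10 (attained at k = 1)
  C[2][0] = min over k of (A[2][0] + B[0][0] = 8 + 6 = 14, A[2][1] + B[1][0] = -1 + 3 = 2, A[2][2] + B[2][0] = 0 + -5 = -5) = -5 (attained at k = 2)
  C[2][1] = min over k of (A[2][0] + B[0][1] = 8 + 7 = 15, A[2][1] + B[1][1] = -1 + -2 = -3, A[2][2] + B[2][1] = 0 + 0 = 0) = -3 (attained at k = 1)
  C[2][2] = min over k of (A[2][0] + B[0][2] = 8 + 0 = 8, A[2][1] + B[1][2] = -1 + -5 = -6, A[2][2] + B[2][2] = 0 + -1 = -1) = -6 (attained at k = 1)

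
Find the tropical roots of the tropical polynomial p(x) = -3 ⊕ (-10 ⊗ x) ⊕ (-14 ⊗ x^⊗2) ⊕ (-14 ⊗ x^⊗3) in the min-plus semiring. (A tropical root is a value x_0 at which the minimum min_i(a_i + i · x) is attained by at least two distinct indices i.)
Roots: {0, 4, 7}

Each tropical root is a break point of the lower envelope of the lines y = a_i + i · x (there are 4 lines, with slopes 0, 1, ..., 3). Only the lines that attain the minimum somewhere contribute to roots; other lines are dominated. Here the surviving (envelope) indices are i = 3, i = 2, i = 1, i = 0.
Intersections between consecutive envelope lines give the roots: for adjacent envelope indices i < j the intersection is x = (a_i − a_j) / (j − i). Reading off the sorted break points: {0, 4, 7}.
Verification: at each break x_0, at least two indices attain the minimum of min_i(a_i + i · x_0).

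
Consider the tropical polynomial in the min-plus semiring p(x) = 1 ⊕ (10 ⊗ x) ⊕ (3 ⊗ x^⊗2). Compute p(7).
p(7) = 1

A tropical monomial a ⊗ x^⊗i evaluates to a + i · x. Evaluating each term at x = 7:
  Term 0 contributes 1 + 0 · 7 = 1
  Term 1 contributes 10 + 1 · 7 = 17
  Term 2 contributes 3 + 2 · 7 = 17
p(7) = ⊕ of these = min[1, 17, 17] = 1.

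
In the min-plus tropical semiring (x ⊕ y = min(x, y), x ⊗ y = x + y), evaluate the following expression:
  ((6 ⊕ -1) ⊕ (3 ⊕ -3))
((6 ⊕ -1) ⊕ (3 ⊕ -3)) = -3

Expand innermost to outermost. Recall ⊕ takes the minimum of its arguments and ⊗ takes their sum. Working out the expression ((6 ⊕ -1) ⊕ (3 ⊕ -3)) gives -3.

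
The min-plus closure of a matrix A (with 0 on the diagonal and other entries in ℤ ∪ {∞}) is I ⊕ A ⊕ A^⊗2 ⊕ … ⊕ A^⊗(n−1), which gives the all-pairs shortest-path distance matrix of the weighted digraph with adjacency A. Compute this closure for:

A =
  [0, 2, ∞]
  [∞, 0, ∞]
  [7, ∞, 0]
Closure =
  [0, 2, ∞]
  [∞, 0, ∞]
  [7, 9, 0]

This is the Floyd-Warshall all-pairs shortest-path computation. For each intermediate vertex k = 0, 1, …, 2, update dist[i][j] ← min(dist[i][j], dist[i][k] + dist[k][j]). The final matrix gives, for each (i, j), the minimum total weight of any directed path from i to j (possibly empty when i = j).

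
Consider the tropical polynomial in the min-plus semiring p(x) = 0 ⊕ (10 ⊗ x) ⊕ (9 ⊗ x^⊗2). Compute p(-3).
p(-3) = 0

A tropical monomial a ⊗ x^⊗i evaluates to a + i · x. Evaluating each term at x = -3:
  Term 0 contributes 0 + 0 · -3 = 0
  Term 1 contributes 10 + 1 · -3 = 7
  Term 2 contributes 9 + 2 · -3 = 3
p(-3) = ⊕ of these = min[0, 7, 3] = 0.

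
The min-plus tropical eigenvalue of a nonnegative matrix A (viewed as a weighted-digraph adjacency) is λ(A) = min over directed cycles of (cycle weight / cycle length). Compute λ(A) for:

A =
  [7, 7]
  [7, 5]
λ(A) = 5

Enumerate directed cycles and compute their means (weight / length). Sample:
  cycle 0 → 0: weight = 7, length = 1, mean = 7/1 ≈ 7.000
  cycle 1 → 1: weight = 5, length = 1, mean = 5/1 ≈ 5.000
  cycle 0 → 1 → 0: weight = 14, length = 2, mean = 14/2 ≈ 7.000
  cycle 1 → 0 → 1: weight = 14, length = 2, mean = 14/2 ≈ 7.000
Minimum mean = 5.000, attained e.g. along the cycle 1 → 1 with weight 5 and length 1. So λ(A) = 5/1 = 5.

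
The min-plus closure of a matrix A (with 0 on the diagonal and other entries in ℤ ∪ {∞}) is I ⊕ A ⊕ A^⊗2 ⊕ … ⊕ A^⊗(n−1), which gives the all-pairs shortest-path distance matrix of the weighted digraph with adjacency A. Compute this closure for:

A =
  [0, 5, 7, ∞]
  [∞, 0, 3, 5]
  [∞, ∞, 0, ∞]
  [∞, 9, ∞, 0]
Closure =
  [0, 5, 7, 10]
  [∞, 0, 3, 5]
  [∞, ∞, 0, ∞]
  [∞, 9, 12, 0]

This is the Floyd-Warshall all-pairs shortest-path computation. For each intermediate vertex k = 0, 1, …, 3, update dist[i][j] ← min(dist[i][j], dist[i][k] + dist[k][j]). The final matrix gives, for each (i, j), the minimum total weight of any directed path from i to j (possibly empty when i = j).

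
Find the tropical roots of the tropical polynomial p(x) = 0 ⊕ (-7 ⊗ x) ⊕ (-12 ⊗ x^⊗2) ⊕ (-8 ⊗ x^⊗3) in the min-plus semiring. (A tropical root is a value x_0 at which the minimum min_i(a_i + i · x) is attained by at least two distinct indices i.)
Roots: {-4, 5, 7}

Each tropical root is a break point of the lower envelope of the lines y = a_i + i · x (there are 4 lines, with slopes 0, 1, ..., 3). Only the lines that attain the minimum somewhere contribute to roots; other lines are dominated. Here the surviving (envelope) indices are i = 3, i = 2, i = 1, i = 0.
Intersections between consecutive envelope lines give the roots: for adjacent envelope indices i < j the intersection is x = (a_i − a_j) / (j − i). Reading off the sorted break points: {-4, 5, 7}.
Verification: at each break x_0, at least two indices attain the minimum of min_i(a_i + i · x_0).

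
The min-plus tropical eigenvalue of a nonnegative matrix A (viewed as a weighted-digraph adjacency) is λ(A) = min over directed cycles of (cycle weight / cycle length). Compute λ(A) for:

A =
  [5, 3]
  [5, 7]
λ(A) = 4

Enumerate directed cycles and compute their means (weight / length). Sample:
  cycle 0 → 0: weight = 5, length = 1, mean = 5/1 ≈ 5.000
  cycle 1 → 1: weight = 7, length = 1, mean = 7/1 ≈ 7.000
  cycle 0 → 1 → 0: weight = 8, length = 2, mean = 8/2 ≈ 4.000
  cycle 1 → 0 → 1: weight = 8, length = 2, mean = 8/2 ≈ 4.000
Minimum mean = 4.000, attained e.g. along the cycle 0 → 1 → 0 with weight 8 and length 2. So λ(A) = 8/2 = 4.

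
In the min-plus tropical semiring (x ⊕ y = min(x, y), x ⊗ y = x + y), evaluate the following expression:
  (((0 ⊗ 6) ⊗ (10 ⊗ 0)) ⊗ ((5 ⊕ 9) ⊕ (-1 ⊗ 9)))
(((0 ⊗ 6) ⊗ (10 ⊗ 0)) ⊗ ((5 ⊕ 9) ⊕ (-1 ⊗ 9))) = 21

Expand innermost to outermost. Recall ⊕ takes the minimum of its arguments and ⊗ takes their sum. Working out the expression (((0 ⊗ 6) ⊗ (10 ⊗ 0)) ⊗ ((5 ⊕ 9) ⊕ (-1 ⊗ 9))) gives 21.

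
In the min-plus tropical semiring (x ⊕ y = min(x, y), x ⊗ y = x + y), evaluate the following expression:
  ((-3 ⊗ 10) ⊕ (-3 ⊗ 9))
((-3 ⊗ 10) ⊕ (-3 ⊗ 9)) = 6

Expand innermost to outermost. Recall ⊕ takes the minimum of its arguments and ⊗ takes their sum. Working out the expression ((-3 ⊗ 10) ⊕ (-3 ⊗ 9)) gives 6.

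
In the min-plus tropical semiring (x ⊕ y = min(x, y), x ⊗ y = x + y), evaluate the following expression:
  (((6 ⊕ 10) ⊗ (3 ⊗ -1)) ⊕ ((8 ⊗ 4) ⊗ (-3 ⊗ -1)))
(((6 ⊕ 10) ⊗ (3 ⊗ -1)) ⊕ ((8 ⊗ 4) ⊗ (-3 ⊗ -1))) = 8

Expand innermost to outermost. Recall ⊕ takes the minimum of its arguments and ⊗ takes their sum. Working out the expression (((6 ⊕ 10) ⊗ (3 ⊗ -1)) ⊕ ((8 ⊗ 4) ⊗ (-3 ⊗ -1))) gives 8.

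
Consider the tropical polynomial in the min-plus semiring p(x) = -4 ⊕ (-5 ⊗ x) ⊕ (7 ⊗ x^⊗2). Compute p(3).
p(3) = -4

A tropical monomial a ⊗ x^⊗i evaluates to a + i · x. Evaluating each term at x = 3:
  Term 0 contributes -4 + 0 · 3 = -4
  Term 1 contributes -5 + 1 · 3 = -2
  Term 2 contributes 7 + 2 · 3 = 13
p(3) = ⊕ of these = min[-4, -2, 13] = -4.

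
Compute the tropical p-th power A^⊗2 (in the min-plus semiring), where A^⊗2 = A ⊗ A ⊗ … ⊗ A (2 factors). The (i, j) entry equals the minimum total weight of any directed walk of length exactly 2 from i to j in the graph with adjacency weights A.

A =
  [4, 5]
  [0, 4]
A^⊗2 =
  [5, 9]
  [4, 5]

Each entry (A^⊗2)_ij equals the minimum over all length-2 walks i = v_0 → v_1 → … → v_2 = j of Σ_t A[v_t][v_{t+1}]. For example, for (i, j) = (0, 1) we minimise over 2 possible intermediate vertex sequences; the minimum is 9, attained along the walk 0 → 0 → 1.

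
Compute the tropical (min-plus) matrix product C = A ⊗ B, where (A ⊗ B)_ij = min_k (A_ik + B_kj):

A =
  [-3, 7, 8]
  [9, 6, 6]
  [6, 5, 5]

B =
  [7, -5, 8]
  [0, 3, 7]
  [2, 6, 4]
A ⊗ B =
  [4, -8, 5]
  [6, 4, 10]
  [5, 1, 9]

Apply the min-plus product entry-by-entry:
  C[0][0] = min over k of (A[0][0] + B[0][0] = -3 + 7 = 4, A[0][1] + B[1][0] = 7 + 0 = 7, A[0][2] + B[2][0] = 8 + 2 = 10) = 4 (attained at k = 0)
  C[0][1] = min over k of (A[0][0] + B[0][1] = -3 + -5 = -8, A[0][1] + B[1][1] = 7 + 3 = 10, A[0][2] + B[2][1] = 8 + 6 = 14) = -8 (attained at k = 0)
  C[0][2] = min over k of (A[0][0] + B[0][2] = -3 + 8 = 5, A[0][1] + B[1][2] = 7 + 7 = 14, A[0][2] + B[2][2] = 8 + 4 = 12) = 5 (attained at k = 0)
  C[1][0] = min over k of (A[1][0] + B[0][0] = 9 + 7 = 16, A[1][1] + B[1][0] = 6 + 0 = 6, A[1][2] + B[2][0] = 6 + 2 = 8) = 6 (attained at k = 1)
  C[1][1] = min over k of (A[1][0] + B[0][1] = 9 + -5 = 4, A[1][1] + B[1][1] = 6 + 3 = 9, A[1][2] + B[2][1] = 6 + 6 = 12) = 4 (attained at k = 0)
  C[1][2] = min over k of (A[1][0] + B[0][2] = 9 + 8 = 17, A[1][1] + B[1][2] = 6 + 7 = 13, A[1][2] + B[2][2] = 6 + 4 = 10) = 10 (attained at k = 2)
  C[2][0] = min over k of (A[2][0] + B[0][0] = 6 + 7 = 13, A[2][1] + B[1][0] = 5 + 0 = 5, A[2][2] + B[2][0] = 5 + 2 = 7) = 5 (attained at k = 1)
  C[2][1] = min over k of (A[2][0] + B[0][1] = 6 + -5 = 1, A[2][1] + B[1][1] = 5 + 3 = 8, A[2][2] + B[2][1] = 5 + 6 = 11) = 1 (attained at k = 0)
  C[2][2] = min over k of (A[2][0] + B[0][2] = 6 + 8 = 14, A[2][1] + B[1][2] = 5 + 7 = 12, A[2][2] + B[2][2] = 5 + 4 = 9) = 9 (attained at k = 2)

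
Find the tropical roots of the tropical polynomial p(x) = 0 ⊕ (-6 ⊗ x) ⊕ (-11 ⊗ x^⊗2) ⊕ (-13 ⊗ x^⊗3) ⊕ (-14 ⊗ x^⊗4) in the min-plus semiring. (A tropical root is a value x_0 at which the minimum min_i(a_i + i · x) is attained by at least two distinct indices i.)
Roots: {1, 2, 5, 6}

Each tropical root is a break point of the lower envelope of the lines y = a_i + i · x (there are 5 lines, with slopes 0, 1, ..., 4). Only the lines that attain the minimum somewhere contribute to roots; other lines are dominated. Here the surviving (envelope) indices are i = 4, i = 3, i = 2, i = 1, i = 0.
Intersections between consecutive envelope lines give the roots: for adjacent envelope indices i < j the intersection is x = (a_i − a_j) / (j − i). Reading off the sorted break points: {1, 2, 5, 6}.
Verification: at each break x_0, at least two indices attain the minimum of min_i(a_i + i · x_0).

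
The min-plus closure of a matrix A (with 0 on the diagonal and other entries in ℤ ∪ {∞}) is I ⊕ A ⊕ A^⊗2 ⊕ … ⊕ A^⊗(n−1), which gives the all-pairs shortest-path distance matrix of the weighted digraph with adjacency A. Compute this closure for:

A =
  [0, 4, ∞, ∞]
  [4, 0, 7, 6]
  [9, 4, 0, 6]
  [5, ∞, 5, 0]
Closure =
  [0, 4, 11, 10]
  [4, 0, 7, 6]
  [8, 4, 0, 6]
  [5, 9, 5, 0]

This is the Floyd-Warshall all-pairs shortest-path computation. For each intermediate vertex k = 0, 1, …, 3, update dist[i][j] ← min(dist[i][j], dist[i][k] + dist[k][j]). The final matrix gives, for each (i, j), the minimum total weight of any directed path from i to j (possibly empty when i = j).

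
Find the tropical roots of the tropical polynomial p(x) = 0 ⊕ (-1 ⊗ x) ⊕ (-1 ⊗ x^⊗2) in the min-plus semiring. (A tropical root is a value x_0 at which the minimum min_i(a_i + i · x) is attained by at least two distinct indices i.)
Roots: {0, 1}

Each tropical root is a break point of the lower envelope of the lines y = a_i + i · x (there are 3 lines, with slopes 0, 1, ..., 2). Only the lines that attain the minimum somewhere contribute to roots; other lines are dominated. Here the surviving (envelope) indices are i = 2, i = 1, i = 0.
Intersections between consecutive envelope lines give the roots: for adjacent envelope indices i < j the intersection is x = (a_i − a_j) / (j − i). Reading off the sorted break points: {0, 1}.
Verification: at each break x_0, at least two indices attain the minimum of min_i(a_i + i · x_0).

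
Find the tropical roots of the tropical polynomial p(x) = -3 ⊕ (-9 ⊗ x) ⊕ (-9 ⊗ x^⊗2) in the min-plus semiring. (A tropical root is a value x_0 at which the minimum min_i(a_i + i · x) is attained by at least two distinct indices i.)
Roots: {0, 6}

Each tropical root is a break point of the lower envelope of the lines y = a_i + i · x (there are 3 lines, with slopes 0, 1, ..., 2). Only the lines that attain the minimum somewhere contribute to roots; other lines are dominated. Here the surviving (envelope) indices are i = 2, i = 1, i = 0.
Intersections between consecutive envelope lines give the roots: for adjacent envelope indices i < j the intersection is x = (a_i − a_j) / (j − i). Reading off the sorted break points: {0, 6}.
Verification: at each break x_0, at least two indices attain the minimum of min_i(a_i + i · x_0).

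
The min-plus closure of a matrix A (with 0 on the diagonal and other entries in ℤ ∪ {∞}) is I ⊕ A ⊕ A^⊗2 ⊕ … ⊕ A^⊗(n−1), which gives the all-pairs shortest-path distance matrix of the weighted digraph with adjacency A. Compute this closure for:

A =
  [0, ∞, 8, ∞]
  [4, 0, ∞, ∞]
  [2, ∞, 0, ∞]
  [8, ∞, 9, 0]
Closure =
  [0, ∞, 8, ∞]
  [4, 0, 12, ∞]
  [2, ∞, 0, ∞]
  [8, ∞, 9, 0]

This is the Floyd-Warshall all-pairs shortest-path computation. For each intermediate vertex k = 0, 1, …, 3, update dist[i][j] ← min(dist[i][j], dist[i][k] + dist[k][j]). The final matrix gives, for each (i, j), the minimum total weight of any directed path from i to j (possibly empty when i = j).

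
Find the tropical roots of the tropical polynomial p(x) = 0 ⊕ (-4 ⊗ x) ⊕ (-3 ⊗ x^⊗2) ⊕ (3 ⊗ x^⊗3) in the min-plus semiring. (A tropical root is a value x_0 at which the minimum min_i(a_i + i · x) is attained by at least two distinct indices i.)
Roots: {-6, -1, 4}

Each tropical root is a break point of the lower envelope of the lines y = a_i + i · x (there are 4 lines, with slopes 0, 1, ..., 3). Only the lines that attain the minimum somewhere contribute to roots; other lines are dominated. Here the surviving (envelope) indices are i = 3, i = 2, i = 1, i = 0.
Intersections between consecutive envelope lines give the roots: for adjacent envelope indices i < j the intersection is x = (a_i − a_j) / (j − i). Reading off the sorted break points: {-6, -1, 4}.
Verification: at each break x_0, at least two indices attain the minimum of min_i(a_i + i · x_0).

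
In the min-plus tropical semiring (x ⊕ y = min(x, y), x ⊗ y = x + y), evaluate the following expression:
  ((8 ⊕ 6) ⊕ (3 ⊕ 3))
((8 ⊕ 6) ⊕ (3 ⊕ 3)) = 3

Expand innermost to outermost. Recall ⊕ takes the minimum of its arguments and ⊗ takes their sum. Working out the expression ((8 ⊕ 6) ⊕ (3 ⊕ 3)) gives 3.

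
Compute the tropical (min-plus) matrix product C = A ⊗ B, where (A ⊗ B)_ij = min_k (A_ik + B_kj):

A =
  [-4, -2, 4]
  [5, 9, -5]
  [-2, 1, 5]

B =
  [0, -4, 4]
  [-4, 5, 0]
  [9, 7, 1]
A ⊗ B =
  [-6, -8, -2]
  [4, 1, -4]
  [-3, -6, 1]

Apply the min-plus product entry-by-entry:
  C[0][0] = min over k of (A[0][0] + B[0][0] = -4 + 0 = -4, A[0][1] + B[1][0] = -2 + -4 = -6, A[0][2] + B[2][0] = 4 + 9 = 13) = -6 (attained at k = 1)
  C[0][1] = min over k of (A[0][0] + B[0][1] = -4 + -4 = -8, A[0][1] + B[1][1] = -2 + 5 = 3, A[0][2] + B[2][1] = 4 + 7 = 11) = -8 (attained at k = 0)
  C[0][2] = min over k of (A[0][0] + B[0][2] = -4 + 4 = 0, A[0][1] + B[1][2] = -2 + 0 = -2, A[0][2] + B[2][2] = 4 + 1 = 5) = -2 (attained at k = 1)
  C[1][0] = min over k of (A[1][0] + B[0][0] = 5 + 0 = 5, A[1][1] + B[1][0] = 9 + -4 = 5, A[1][2] + B[2][0] = -5 + 9 = 4) = 4 (attained at k = 2)
  C[1][1] = min over k of (A[1][0] + B[0][1] = 5 + -4 = 1, A[1][1] + B[1][1] = 9 + 5 = 14, A[1][2] + B[2][1] = -5 + 7 = 2) = 1 (attained at k = 0)
  C[1][2] = min over k of (A[1][0] + B[0][2] = 5 + 4 = 9, A[1][1] + B[1][2] = 9 + 0 = 9, A[1][2] + B[2][2] = -5 + 1 = -4) = -4 (attained at k = 2)
  C[2][0] = min over k of (A[2][0] + B[0][0] = -2 + 0 = -2, A[2][1] + B[1][0] = 1 + -4 = -3, A[2][2] + B[2][0] = 5 + 9 = 14) = -3 (attained at k = 1)
  C[2][1] = min over k of (A[2][0] + B[0][1] = -2 + -4 = -6, A[2][1] + B[1][1] = 1 + 5 = 6, A[2][2] + B[2][1] = 5 + 7 = 12) = -6 (attained at k = 0)
  C[2][2] = min over k of (A[2][0] + B[0][2] = -2 + 4 = 2, A[2][1] + B[1][2] = 1 + 0 = 1, A[2][2] + B[2][2] = 5 + 1 = 6) = 1 (attained at k = 1)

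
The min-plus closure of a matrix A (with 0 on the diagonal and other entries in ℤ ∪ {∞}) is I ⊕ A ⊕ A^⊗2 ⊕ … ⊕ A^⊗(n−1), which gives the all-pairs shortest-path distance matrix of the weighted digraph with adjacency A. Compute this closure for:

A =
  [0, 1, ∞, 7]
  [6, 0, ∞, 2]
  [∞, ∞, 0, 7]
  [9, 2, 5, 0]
Closure =
  [0, 1, 8, 3]
  [6, 0, 7, 2]
  [15, 9, 0, 7]
  [8, 2, 5, 0]

This is the Floyd-Warshall all-pairs shortest-path computation. For each intermediate vertex k = 0, 1, …, 3, update dist[i][j] ← min(dist[i][j], dist[i][k] + dist[k][j]). The final matrix gives, for each (i, j), the minimum total weight of any directed path from i to j (possibly empty when i = j).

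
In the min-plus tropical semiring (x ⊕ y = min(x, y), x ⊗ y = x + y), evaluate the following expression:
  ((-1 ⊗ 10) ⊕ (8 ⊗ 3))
((-1 ⊗ 10) ⊕ (8 ⊗ 3)) = 9

Expand innermost to outermost. Recall ⊕ takes the minimum of its arguments and ⊗ takes their sum. Working out the expression ((-1 ⊗ 10) ⊕ (8 ⊗ 3)) gives 9.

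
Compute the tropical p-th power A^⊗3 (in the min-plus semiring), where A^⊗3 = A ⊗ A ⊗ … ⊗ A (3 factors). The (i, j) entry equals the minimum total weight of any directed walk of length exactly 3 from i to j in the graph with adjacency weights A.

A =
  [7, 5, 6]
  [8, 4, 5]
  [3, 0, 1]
A^⊗3 =
  [10, 7, 8]
  [9, 6, 7]
  [5, 2, 3]

Each entry (A^⊗3)_ij equals the minimum over all length-3 walks i = v_0 → v_1 → … → v_3 = j of Σ_t A[v_t][v_{t+1}]. For example, for (i, j) = (0, 2) we minimise over 9 possible intermediate vertex sequences; the minimum is 8, attained along the walk 0 → 2 → 2 → 2.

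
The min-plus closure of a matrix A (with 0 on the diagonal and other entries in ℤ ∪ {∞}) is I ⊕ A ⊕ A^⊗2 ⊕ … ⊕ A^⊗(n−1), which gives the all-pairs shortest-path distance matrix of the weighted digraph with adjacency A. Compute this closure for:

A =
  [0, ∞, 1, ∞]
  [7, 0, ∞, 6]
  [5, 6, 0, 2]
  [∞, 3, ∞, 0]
Closure =
  [0, 6, 1, 3]
  [7, 0, 8, 6]
  [5, 5, 0, 2]
  [10, 3, 11, 0]

This is the Floyd-Warshall all-pairs shortest-path computation. For each intermediate vertex k = 0, 1, …, 3, update dist[i][j] ← min(dist[i][j], dist[i][k] + dist[k][j]). The final matrix gives, for each (i, j), the minimum total weight of any directed path from i to j (possibly empty when i = j).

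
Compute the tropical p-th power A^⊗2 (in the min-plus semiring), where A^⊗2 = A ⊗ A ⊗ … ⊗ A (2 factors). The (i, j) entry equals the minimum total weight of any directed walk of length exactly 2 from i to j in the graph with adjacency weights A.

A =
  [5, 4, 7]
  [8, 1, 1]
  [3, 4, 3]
A^⊗2 =
  [10, 5, 5]
  [4, 2, 2]
  [6, 5, 5]

Each entry (A^⊗2)_ij equals the minimum over all length-2 walks i = v_0 → v_1 → … → v_2 = j of Σ_t A[v_t][v_{t+1}]. For example, for (i, j) = (0, 2) we minimise over 3 possible intermediate vertex sequences; the minimum is 5, attained along the walk 0 → 1 → 2.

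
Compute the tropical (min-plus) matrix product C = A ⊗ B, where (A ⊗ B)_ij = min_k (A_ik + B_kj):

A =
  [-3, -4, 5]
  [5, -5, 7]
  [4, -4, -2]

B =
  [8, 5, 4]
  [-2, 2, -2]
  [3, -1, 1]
A ⊗ B =
  [-6, -2, -6]
  [-7, -3, -7]
  [-6, -3, -6]

Apply the min-plus product entry-by-entry:
  C[0][0] = min over k of (A[0][0] + B[0][0] = -3 + 8 = 5, A[0][1] + B[1][0] = -4 + -2 = -6, A[0][2] + B[2][0] = 5 + 3 = 8) = -6 (attained at k = 1)
  C[0][1] = min over k of (A[0][0] + B[0][1] = -3 + 5 = 2, A[0][1] + B[1][1] = -4 + 2 = -2, A[0][2] + B[2][1] = 5 + -1 = 4) = -2 (attained at k = 1)
  C[0][2] = min over k of (A[0][0] + B[0][2] = -3 + 4 = 1, A[0][1] + B[1][2] = -4 + -2 = -6, A[0][2] + B[2][2] = 5 + 1 = 6) = -6 (attained at k = 1)
  C[1][0] = min over k of (A[1][0] + B[0][0] = 5 + 8 = 13, A[1][1] + B[1][0] = -5 + -2 = -7, A[1][2] + B[2][0] = 7 + 3 = 10) = -7 (attained at k = 1)
  C[1][1] = min over k of (A[1][0] + B[0][1] = 5 + 5 = 10, A[1][1] + B[1][1] = -5 + 2 = -3, A[1][2] + B[2][1] = 7 + -1 = 6) = -3 (attained at k = 1)
  C[1][2] = min over k of (A[1][0] + B[0][2] = 5 + 4 = 9, A[1][1] + B[1][2] = -5 + -2 = -7, A[1][2] + B[2][2] = 7 + 1 = 8) = -7 (attained at k = 1)
  C[2][0] = min over k of (A[2][0] + B[0][0] = 4 + 8 = 12, A[2][1] + B[1][0] = -4 + -2 = -6, A[2][2] + B[2][0] = -2 + 3 = 1) = -6 (attained at k = 1)
  C[2][1] = min over k of (A[2][0] + B[0][1] = 4 + 5 = 9, A[2][1] + B[1][1] = -4 + 2 = -2, A[2][2] + B[2][1] = -2 + -1 = -3) = -3 (attained at k = 2)
  C[2][2] = min over k of (A[2][0] + B[0][2] = 4 + 4 = 8, A[2][1] + B[1][2] = -4 + -2 = -6, A[2][2] + B[2][2] = -2 + 1 = -1) = -6 (attained at k = 1)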